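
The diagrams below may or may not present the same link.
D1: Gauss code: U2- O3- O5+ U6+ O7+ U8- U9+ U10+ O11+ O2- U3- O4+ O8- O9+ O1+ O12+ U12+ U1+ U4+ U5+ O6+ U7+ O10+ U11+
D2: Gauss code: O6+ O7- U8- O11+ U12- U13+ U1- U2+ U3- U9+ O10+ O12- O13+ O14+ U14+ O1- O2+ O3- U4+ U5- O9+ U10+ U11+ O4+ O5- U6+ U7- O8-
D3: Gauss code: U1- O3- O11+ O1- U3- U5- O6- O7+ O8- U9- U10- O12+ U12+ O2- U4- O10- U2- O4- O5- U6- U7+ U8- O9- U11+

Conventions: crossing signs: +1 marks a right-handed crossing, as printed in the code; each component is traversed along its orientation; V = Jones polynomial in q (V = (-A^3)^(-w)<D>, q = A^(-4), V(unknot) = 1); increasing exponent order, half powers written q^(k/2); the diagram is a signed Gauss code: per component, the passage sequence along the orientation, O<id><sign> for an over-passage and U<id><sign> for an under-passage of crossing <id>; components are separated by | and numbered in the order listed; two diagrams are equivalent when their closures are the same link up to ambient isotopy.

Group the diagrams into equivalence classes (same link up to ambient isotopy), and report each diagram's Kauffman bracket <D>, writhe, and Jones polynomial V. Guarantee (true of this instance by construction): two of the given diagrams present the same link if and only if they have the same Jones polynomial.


classes: {D1} | {D2} | {D3}
V(D1) = q + q^3 - q^4  [12 crossings, <D> = -A^2 + A^6 + A^14, w = +6]
D2 (bracket A^6; 14 crossings at w = +2): V = 1
V(D3) = q^-8 - 2q^-7 + q^-6 - 2q^-5 + 2q^-4 + q^-2  [12 crossings, <D> = A^-10 + 2A^-2 - 2A^2 + A^6 - 2A^10 + A^14, w = -6]
note: comparing 3 Jones polynomials yields 3 groups


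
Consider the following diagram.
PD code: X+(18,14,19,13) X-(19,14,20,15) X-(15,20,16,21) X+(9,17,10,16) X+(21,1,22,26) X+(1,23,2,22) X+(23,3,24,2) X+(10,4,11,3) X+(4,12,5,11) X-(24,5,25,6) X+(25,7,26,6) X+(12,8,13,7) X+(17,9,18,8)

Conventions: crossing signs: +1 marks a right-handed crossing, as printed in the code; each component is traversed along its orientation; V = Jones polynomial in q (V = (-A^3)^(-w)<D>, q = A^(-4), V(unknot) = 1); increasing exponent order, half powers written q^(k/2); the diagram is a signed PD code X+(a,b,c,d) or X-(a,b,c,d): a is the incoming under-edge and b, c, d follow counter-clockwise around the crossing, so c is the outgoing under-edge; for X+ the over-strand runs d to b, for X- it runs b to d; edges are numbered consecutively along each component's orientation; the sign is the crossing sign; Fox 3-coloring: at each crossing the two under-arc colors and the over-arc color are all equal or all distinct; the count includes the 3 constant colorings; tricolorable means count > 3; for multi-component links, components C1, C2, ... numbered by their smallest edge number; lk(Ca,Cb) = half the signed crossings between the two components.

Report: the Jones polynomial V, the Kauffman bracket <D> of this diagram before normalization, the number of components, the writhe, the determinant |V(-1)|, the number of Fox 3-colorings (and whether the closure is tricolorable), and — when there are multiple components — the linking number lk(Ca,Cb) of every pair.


V = q^2 - q^3 + 3q^4 - 3q^5 + 4q^6 - 4q^7 + 2q^8 - 2q^9 + q^10
<D> = -A^-19 + 2A^-15 - 2A^-11 + 4A^-7 - 4A^-3 + 3A - 3A^5 + A^9 - A^13 (w = +7)
1 component over 13 crossings, w = +7
9 Fox colorings among 3^13, |V(-1)| = 21: tricolorable
why: w = +7 shifts under R1 moves; the (-A^3)^(-7) factor cancels that in V


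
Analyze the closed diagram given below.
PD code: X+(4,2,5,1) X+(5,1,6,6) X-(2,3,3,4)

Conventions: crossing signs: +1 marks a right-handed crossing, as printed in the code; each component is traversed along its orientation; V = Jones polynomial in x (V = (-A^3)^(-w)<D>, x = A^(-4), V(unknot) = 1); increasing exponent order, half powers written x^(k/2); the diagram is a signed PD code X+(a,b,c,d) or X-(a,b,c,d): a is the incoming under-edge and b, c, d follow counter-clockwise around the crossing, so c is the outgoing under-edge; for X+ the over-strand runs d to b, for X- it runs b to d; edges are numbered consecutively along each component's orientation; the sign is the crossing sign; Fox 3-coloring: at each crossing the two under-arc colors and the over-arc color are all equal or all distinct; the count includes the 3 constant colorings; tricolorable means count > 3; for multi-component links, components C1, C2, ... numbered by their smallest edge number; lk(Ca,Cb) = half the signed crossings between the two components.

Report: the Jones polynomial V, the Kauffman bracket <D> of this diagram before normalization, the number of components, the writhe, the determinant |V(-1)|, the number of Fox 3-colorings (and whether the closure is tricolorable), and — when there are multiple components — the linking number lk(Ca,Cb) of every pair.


V(x) = 1
bracket: -A^3, w = +1
1 component, writhe +1, over 3 crossings
det 1, colorings 3 of 3^3 — not tricolorable
observation: w = +1 (over 3 crossings) is diagram-only; (-A^3)^(-1) removes it from V


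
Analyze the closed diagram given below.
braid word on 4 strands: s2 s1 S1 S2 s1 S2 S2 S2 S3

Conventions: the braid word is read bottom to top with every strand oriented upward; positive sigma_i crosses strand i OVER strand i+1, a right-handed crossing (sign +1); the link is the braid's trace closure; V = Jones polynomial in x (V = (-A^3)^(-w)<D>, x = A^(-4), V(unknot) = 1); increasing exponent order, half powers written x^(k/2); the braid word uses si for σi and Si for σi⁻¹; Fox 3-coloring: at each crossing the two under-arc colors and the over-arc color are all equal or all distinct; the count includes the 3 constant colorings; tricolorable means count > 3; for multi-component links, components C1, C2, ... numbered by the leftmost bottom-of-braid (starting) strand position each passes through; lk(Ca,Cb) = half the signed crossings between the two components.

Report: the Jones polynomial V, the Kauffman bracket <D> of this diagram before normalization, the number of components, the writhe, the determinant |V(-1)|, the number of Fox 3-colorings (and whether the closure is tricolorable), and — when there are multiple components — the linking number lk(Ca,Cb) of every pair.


V = -x^-4 + x^-3 + x^-1
<D> = -A^-5 - A^3 + A^7 (w = -3)
1 component over 9 crossings, w = -3
9 Fox colorings among 3^9, |V(-1)| = 3: tricolorable
why: the word shrinks to σ1 σ2⁻¹ σ2⁻¹ σ2⁻¹ σ3⁻¹ after cancelling


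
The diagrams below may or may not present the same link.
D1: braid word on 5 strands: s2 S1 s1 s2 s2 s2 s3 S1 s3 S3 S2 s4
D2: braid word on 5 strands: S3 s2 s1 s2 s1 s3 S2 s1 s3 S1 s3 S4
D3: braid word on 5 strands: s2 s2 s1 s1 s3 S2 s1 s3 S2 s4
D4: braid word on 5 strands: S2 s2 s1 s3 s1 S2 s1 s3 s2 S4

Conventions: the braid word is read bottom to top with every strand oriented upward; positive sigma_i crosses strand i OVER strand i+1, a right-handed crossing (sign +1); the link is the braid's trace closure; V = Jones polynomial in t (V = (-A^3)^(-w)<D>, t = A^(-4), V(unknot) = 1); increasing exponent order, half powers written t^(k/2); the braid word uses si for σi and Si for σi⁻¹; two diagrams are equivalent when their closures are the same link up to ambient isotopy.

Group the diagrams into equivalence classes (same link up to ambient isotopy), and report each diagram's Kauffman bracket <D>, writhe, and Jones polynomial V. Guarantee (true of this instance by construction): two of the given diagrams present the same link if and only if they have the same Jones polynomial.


equivalence classes: {D1} | {D2, D3, D4}
D1 (bracket -A^-4 + 1 + A^8; 12 crossings at w = +4): V = t + t^3 - t^4
D2 (bracket -A^-12 + A^-8 - A^-4 + 2 - A^4 + A^8; 12 crossings at w = +4): V = t - t^2 + 2t^3 - t^4 + t^5 - t^6
V(D3) = t - t^2 + 2t^3 - t^4 + t^5 - t^6  (w +6, c 10, <D> = -A^-6 + A^-2 - A^2 + 2A^6 - A^10 + A^14)
V(D4) = t - t^2 + 2t^3 - t^4 + t^5 - t^6  (w +4, c 10, <D> = -A^-12 + A^-8 - A^-4 + 2 - A^4 + A^8)
key observation: comparing 4 Jones polynomials yields 2 groups


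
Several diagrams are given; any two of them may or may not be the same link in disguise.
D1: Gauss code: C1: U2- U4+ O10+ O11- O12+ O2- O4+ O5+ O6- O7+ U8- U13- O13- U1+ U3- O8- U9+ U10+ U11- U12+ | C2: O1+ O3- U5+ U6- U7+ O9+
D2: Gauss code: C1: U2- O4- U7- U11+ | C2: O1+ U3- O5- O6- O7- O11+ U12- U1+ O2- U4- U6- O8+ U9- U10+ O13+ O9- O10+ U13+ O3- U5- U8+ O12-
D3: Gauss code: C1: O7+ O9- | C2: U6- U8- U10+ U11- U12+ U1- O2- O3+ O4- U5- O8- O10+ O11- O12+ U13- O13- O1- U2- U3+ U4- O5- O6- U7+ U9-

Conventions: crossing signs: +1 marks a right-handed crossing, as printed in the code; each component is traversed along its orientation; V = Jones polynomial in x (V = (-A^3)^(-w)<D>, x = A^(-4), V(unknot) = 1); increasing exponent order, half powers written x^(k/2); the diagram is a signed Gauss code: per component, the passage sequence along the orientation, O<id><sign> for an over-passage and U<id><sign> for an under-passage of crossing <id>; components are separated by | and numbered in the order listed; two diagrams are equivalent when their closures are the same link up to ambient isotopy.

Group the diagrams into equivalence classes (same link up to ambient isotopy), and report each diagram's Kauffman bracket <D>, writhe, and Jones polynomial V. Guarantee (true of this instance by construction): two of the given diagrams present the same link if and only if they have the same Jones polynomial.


equivalence classes: {D1} | {D2} | {D3}
D1 (bracket A^-7 + A; 13 crossings at w = +1): V = -x^(1/2) - x^(5/2)
V(D2) = -x^(-5/2) - x^(-1/2)  [13 crossings, <D> = A^-7 + A, w = -3]
D3 (bracket A^-13 + A^-9 + A^-5 - A^3; 13 crossings at w = -5): V = x^(-9/2) - x^(-5/2) - x^(-3/2) - x^(-1/2)
key observation: comparing 3 Jones polynomials yields 3 groups


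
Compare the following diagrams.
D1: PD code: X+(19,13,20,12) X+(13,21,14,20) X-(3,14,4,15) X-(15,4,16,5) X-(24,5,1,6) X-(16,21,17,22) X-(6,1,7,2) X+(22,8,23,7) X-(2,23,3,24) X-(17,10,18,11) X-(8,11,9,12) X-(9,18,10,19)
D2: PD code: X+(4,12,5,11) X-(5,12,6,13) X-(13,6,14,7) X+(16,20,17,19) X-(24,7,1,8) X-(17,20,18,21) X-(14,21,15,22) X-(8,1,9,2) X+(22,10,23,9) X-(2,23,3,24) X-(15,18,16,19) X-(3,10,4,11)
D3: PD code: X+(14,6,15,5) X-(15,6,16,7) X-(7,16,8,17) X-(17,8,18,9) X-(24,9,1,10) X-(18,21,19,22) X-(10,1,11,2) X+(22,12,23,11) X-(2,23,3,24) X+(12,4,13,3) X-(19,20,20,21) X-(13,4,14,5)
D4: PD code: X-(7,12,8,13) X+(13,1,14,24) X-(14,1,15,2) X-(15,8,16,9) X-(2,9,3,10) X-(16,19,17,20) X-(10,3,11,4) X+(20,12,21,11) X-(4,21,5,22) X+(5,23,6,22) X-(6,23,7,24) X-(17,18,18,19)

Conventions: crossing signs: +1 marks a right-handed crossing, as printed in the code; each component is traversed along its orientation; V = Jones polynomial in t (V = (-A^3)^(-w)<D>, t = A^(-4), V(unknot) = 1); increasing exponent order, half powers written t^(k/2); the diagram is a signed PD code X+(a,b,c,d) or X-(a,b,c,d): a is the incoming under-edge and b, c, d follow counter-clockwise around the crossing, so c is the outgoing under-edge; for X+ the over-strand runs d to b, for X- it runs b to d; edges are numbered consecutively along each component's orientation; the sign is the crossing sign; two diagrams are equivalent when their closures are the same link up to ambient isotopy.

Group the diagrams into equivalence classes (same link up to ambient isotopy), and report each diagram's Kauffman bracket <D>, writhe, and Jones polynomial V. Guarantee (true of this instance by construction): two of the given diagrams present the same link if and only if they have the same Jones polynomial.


equivalence classes: {D1, D2, D3, D4}
D1 (bracket A^-14 - A^-10 + 2A^-6 - A^-2 + A^2 - A^6; 12 crossings at w = -6): V = -t^-6 + t^-5 - t^-4 + 2t^-3 - t^-2 + t^-1
V(D2) = -t^-6 + t^-5 - t^-4 + 2t^-3 - t^-2 + t^-1  (w -6, c 12, <D> = A^-14 - A^-10 + 2A^-6 - A^-2 + A^2 - A^6)
V(D3) = -t^-6 + t^-5 - t^-4 + 2t^-3 - t^-2 + t^-1  [12 crossings, <D> = A^-14 - A^-10 + 2A^-6 - A^-2 + A^2 - A^6, w = -6]
V(D4) = -t^-6 + t^-5 - t^-4 + 2t^-3 - t^-2 + t^-1  [12 crossings, <D> = A^-14 - A^-10 + 2A^-6 - A^-2 + A^2 - A^6, w = -6]
key observation: one V(t) for all 4 diagrams — one class (guaranteed)


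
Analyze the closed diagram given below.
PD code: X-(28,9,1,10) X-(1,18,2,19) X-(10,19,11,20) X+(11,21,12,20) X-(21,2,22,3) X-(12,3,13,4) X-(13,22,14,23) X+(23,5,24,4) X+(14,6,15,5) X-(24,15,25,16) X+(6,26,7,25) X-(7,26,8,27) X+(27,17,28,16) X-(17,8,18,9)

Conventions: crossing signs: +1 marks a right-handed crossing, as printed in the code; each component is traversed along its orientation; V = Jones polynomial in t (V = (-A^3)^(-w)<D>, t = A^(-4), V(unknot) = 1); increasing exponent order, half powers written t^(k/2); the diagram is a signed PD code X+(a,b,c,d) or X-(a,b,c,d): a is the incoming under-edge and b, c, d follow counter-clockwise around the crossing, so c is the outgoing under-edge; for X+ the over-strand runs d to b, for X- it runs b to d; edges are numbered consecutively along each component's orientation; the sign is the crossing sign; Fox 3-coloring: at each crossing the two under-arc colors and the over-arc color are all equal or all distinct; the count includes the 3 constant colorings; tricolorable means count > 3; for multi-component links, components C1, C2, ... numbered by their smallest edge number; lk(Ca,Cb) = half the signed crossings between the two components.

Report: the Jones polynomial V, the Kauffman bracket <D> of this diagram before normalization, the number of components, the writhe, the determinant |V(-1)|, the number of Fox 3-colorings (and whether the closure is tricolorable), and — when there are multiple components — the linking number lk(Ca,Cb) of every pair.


V = -t^-4 + t^-3 + t^-1
<D> = A^-8 + 1 - A^4 (w = -4)
1 component over 14 crossings, w = -4
9 Fox colorings among 3^14, |V(-1)| = 3: tricolorable
why: w = -4 shifts under R1 moves; the (-A^3)^(4) factor cancels that in V


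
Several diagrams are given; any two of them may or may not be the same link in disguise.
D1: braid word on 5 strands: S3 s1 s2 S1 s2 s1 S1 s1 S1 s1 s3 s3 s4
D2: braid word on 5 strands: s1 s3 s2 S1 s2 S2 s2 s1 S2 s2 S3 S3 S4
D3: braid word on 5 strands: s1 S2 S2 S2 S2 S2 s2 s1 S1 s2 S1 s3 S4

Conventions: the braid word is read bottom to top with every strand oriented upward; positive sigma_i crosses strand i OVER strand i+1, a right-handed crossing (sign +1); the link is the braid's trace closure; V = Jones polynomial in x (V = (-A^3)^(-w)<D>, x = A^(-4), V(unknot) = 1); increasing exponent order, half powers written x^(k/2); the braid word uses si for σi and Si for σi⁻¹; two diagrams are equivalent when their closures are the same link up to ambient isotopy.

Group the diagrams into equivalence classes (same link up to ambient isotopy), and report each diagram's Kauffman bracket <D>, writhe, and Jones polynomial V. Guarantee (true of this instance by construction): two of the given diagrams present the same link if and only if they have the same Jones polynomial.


classes: {D1, D2} | {D3}
V(D1) = -x^(1/2) + x^(3/2) - x^(5/2) - x^(9/2)  [13 crossings, <D> = A^-3 + A^5 - A^9 + A^13, w = +5]
V(D2) = -x^(1/2) + x^(3/2) - x^(5/2) - x^(9/2)  [13 crossings, <D> = A^-15 + A^-7 - A^-3 + A, w = +1]
V(D3) = x^(-9/2) - x^(-5/2) - x^(-3/2) - x^(-1/2)  (w -3, c 13, <D> = A^-7 + A^-3 + A - A^9)
insight: 2 values of V(x) split the 3 diagrams


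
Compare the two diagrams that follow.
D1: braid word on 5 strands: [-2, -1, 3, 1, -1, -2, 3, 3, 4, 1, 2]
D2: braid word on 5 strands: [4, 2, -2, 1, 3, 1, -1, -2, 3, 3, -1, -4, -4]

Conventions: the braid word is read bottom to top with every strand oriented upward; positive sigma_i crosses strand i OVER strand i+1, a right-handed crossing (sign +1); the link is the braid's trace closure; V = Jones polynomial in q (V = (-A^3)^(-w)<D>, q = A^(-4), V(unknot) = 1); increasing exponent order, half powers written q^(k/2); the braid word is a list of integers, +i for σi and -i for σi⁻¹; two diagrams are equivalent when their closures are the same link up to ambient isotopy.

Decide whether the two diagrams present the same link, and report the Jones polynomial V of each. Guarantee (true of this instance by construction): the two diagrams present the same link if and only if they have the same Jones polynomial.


equivalent: yes
V(D1) = -q^(1/2) - q^(3/2) - q^(5/2) + q^(9/2)  (w +3, c 11, <D> = -A^-9 + A^-1 + A^3 + A^7)
V(D2) = -q^(1/2) - q^(3/2) - q^(5/2) + q^(9/2)  (w +1, c 13, <D> = -A^-15 + A^-7 + A^-3 + A)
why: from 11 to 13 crossings by R-moves: one link, two diagrams


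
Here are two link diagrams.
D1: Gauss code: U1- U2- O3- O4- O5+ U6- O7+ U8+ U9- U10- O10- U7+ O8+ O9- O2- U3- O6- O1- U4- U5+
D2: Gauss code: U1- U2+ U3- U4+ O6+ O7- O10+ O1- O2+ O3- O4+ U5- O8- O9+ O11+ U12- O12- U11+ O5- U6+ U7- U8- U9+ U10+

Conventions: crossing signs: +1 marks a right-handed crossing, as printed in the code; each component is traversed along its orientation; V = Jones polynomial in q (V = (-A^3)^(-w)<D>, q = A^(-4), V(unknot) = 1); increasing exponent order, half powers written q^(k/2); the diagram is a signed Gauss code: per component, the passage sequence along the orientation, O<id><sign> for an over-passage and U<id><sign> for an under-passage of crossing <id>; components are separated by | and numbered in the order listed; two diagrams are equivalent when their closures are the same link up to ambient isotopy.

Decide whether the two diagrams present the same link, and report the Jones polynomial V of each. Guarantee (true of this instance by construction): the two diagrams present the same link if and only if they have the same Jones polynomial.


equivalent: no
D1 (bracket A^-8 + 1 - A^4; 10 crossings at w = -4): V = -q^-4 + q^-3 + q^-1
V(D2) = 1  (w 0, c 12, <D> = 1)
key observation: comparing 2 Jones polynomials yields 2 groups


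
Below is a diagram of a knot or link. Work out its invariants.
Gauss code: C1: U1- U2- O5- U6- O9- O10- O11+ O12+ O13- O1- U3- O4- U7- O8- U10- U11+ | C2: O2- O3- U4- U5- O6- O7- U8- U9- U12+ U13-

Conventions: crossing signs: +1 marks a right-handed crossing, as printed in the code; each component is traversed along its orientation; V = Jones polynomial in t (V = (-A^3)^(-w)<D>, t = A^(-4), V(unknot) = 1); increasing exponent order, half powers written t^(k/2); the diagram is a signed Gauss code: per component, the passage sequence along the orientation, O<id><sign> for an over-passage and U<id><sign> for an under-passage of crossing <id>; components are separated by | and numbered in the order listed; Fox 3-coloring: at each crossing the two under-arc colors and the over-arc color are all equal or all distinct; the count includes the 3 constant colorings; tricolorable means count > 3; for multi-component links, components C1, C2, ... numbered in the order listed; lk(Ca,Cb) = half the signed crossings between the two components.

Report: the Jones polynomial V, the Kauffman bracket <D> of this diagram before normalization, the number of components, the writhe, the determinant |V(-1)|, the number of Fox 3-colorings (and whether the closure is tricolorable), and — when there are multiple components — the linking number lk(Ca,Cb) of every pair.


Jones polynomial: V(t) = -t^(-21/2) + t^(-15/2) - t^(-11/2) - t^(-7/2)
<D> = A^-13 + A^-5 - A^3 + A^15; writhe -9
components 2, writhe -9 (13 crossings)
linking number lk(C1,C2) = -4
3-colorings: 27 of 3^13, det 0 — tricolorable
note: w = -9 shifts under R1 moves; the (-A^3)^(9) factor cancels that in V


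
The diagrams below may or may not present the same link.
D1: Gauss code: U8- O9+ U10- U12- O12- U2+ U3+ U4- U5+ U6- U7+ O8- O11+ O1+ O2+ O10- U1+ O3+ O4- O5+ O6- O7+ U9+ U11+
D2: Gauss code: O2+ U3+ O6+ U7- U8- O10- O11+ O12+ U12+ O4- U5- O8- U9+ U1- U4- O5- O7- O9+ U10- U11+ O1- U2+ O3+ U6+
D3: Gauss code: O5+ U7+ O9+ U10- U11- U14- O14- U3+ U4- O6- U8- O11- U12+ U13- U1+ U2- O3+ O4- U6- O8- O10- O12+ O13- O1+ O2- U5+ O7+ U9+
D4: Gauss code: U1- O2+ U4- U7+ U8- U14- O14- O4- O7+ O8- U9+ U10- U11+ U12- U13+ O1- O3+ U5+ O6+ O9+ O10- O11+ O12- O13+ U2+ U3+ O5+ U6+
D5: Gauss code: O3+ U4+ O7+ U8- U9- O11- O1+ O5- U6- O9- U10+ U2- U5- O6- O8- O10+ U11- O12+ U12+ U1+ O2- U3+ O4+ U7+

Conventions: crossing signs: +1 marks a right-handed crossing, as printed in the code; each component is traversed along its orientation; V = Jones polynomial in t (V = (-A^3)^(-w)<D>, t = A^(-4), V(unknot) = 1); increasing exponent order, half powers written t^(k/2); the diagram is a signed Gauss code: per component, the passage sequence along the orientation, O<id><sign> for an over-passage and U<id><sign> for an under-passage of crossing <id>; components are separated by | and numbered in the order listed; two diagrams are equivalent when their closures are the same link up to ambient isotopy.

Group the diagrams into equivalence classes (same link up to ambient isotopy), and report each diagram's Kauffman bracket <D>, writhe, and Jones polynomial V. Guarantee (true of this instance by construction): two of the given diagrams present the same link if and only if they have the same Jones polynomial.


classes: {D1} | {D2, D3, D5} | {D4}
V(D1) = 1  [12 crossings, <D> = A^6, w = +2]
V(D2) = -t^-3 + t^-2 - t^-1 + 3 - t + t^2 - t^3  (w 0, c 12, <D> = -A^-12 + A^-8 - A^-4 + 3 - A^4 + A^8 - A^12)
V(D3) = -t^-3 + t^-2 - t^-1 + 3 - t + t^2 - t^3  [14 crossings, <D> = -A^-18 + A^-14 - A^-10 + 3A^-6 - A^-2 + A^2 - A^6, w = -2]
V(D4) = t - t^2 + 2t^3 - t^4 + t^5 - t^6  (w +2, c 14, <D> = -A^-18 + A^-14 - A^-10 + 2A^-6 - A^-2 + A^2)
V(D5) = -t^-3 + t^-2 - t^-1 + 3 - t + t^2 - t^3  [12 crossings, <D> = -A^-12 + A^-8 - A^-4 + 3 - A^4 + A^8 - A^12, w = 0]
insight: 3 classes among 5 diagrams; unequal V(t) rules out equality


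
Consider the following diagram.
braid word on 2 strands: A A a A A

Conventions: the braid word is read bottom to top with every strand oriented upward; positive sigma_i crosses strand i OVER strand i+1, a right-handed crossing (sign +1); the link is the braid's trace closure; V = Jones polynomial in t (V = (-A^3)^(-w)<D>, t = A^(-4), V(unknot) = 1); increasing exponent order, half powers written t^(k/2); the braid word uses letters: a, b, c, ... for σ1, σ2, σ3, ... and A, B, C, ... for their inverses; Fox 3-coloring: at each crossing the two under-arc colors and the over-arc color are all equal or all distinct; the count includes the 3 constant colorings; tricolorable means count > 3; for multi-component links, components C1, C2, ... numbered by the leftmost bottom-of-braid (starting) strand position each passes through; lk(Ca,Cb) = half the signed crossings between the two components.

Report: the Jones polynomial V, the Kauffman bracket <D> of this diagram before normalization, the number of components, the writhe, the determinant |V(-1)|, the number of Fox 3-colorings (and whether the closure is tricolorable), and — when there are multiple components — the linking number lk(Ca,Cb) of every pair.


Jones polynomial: V(t) = -t^-4 + t^-3 + t^-1
<D> = -A^-5 - A^3 + A^7; writhe -3
components 1, writhe -3 (5 crossings)
3-colorings: 9 of 3^5, det 3 — tricolorable
note: |V(-1)| = 3: so tricolorable, since 3 divides 3


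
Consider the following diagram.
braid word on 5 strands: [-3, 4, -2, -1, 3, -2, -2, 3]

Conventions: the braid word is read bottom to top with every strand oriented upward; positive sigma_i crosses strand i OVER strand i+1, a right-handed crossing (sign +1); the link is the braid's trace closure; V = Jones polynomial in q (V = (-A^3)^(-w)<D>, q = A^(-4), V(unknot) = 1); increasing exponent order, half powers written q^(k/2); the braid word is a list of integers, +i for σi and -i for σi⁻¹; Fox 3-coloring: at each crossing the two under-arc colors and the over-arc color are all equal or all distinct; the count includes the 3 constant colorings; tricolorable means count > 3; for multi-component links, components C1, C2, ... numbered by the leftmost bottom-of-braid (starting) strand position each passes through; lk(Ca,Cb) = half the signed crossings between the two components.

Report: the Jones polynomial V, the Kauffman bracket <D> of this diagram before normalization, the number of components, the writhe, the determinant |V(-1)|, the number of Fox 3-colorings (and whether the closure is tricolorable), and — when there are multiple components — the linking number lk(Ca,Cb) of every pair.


V(q) = -q^-4 + q^-3 + q^-1
bracket: A^-2 + A^6 - A^10, w = -2
1 component, writhe -2, over 8 crossings
det 3, colorings 9 of 3^8 — tricolorable
observation: det 3 = |V(-1)|; divisible by 3, so tricolorable


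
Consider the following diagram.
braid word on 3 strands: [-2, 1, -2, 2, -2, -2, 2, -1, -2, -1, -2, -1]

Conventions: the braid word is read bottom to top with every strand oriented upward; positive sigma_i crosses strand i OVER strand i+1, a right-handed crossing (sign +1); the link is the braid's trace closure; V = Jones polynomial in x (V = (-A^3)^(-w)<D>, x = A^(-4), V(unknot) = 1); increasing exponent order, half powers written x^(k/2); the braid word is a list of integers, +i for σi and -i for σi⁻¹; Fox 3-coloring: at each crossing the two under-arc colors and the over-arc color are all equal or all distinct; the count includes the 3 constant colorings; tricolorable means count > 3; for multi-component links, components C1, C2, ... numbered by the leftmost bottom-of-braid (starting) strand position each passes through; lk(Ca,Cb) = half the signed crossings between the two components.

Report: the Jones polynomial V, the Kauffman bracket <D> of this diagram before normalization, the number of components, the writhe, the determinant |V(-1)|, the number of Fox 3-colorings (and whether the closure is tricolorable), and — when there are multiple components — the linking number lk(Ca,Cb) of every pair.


V = -x^-7 + x^-6 - x^-5 + x^-4 + x^-2
<D> = A^-10 + A^-2 - A^2 + A^6 - A^10 (w = -6)
1 component over 12 crossings, w = -6
3 Fox colorings among 3^12, |V(-1)| = 5: not tricolorable
why: det 5 = |V(-1)|; not divisible by 3, so not tricolorable


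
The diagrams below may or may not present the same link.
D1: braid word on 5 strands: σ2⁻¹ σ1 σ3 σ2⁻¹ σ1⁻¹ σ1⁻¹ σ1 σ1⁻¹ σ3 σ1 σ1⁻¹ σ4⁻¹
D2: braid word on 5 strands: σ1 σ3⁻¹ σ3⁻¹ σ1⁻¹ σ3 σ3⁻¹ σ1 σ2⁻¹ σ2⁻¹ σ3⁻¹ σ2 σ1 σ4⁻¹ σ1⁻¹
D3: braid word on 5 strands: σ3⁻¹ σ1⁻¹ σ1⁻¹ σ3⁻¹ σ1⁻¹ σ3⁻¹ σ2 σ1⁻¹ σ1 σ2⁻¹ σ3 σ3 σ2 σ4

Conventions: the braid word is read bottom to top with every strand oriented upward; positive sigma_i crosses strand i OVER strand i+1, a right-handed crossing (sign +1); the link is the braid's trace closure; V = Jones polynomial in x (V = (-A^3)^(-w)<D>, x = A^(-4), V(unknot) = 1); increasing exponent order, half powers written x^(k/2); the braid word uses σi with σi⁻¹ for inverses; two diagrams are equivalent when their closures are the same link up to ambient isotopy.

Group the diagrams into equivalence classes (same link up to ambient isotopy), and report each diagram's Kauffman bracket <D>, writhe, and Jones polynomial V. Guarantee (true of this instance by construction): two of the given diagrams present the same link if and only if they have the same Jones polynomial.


grouping into links: {D1} | {D2} | {D3}
V(D1) = x^-4 - x^-3 + x^-2 - 2x^-1 + 2 - x + x^2  (w -2, c 12, <D> = A^-14 - A^-10 + 2A^-6 - 2A^-2 + A^2 - A^6 + A^10)
V(D2) = -x^-6 + x^-5 - x^-4 + 2x^-3 - x^-2 + x^-1  (w -4, c 14, <D> = A^-8 - A^-4 + 2 - A^4 + A^8 - A^12)
D3 (bracket A^-2 + A^6 - A^10; 14 crossings at w = -2): V = -x^-4 + x^-3 + x^-1
why: 3 values of V(x) split the 3 diagrams


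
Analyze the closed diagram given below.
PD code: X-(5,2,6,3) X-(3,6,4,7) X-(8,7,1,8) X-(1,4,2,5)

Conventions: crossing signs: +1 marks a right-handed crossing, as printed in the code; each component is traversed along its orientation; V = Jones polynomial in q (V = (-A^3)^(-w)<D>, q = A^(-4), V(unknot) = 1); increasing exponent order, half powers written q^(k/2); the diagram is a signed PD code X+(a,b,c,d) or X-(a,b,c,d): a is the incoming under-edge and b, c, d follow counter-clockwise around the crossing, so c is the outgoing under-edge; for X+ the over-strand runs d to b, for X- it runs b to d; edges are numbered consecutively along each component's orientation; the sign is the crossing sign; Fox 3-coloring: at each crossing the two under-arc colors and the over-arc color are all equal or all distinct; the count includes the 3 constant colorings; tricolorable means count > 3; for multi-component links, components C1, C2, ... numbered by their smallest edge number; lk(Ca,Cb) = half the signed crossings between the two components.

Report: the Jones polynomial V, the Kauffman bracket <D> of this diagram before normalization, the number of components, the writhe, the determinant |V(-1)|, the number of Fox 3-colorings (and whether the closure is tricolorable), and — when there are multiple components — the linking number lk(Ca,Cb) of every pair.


V(q) = -q^-4 + q^-3 + q^-1
bracket: A^-8 + 1 - A^4, w = -4
1 component, writhe -4, over 4 crossings
det 3, colorings 9 of 3^4 — tricolorable
observation: V spans 3 powers of q: at least 3 crossings in any diagram


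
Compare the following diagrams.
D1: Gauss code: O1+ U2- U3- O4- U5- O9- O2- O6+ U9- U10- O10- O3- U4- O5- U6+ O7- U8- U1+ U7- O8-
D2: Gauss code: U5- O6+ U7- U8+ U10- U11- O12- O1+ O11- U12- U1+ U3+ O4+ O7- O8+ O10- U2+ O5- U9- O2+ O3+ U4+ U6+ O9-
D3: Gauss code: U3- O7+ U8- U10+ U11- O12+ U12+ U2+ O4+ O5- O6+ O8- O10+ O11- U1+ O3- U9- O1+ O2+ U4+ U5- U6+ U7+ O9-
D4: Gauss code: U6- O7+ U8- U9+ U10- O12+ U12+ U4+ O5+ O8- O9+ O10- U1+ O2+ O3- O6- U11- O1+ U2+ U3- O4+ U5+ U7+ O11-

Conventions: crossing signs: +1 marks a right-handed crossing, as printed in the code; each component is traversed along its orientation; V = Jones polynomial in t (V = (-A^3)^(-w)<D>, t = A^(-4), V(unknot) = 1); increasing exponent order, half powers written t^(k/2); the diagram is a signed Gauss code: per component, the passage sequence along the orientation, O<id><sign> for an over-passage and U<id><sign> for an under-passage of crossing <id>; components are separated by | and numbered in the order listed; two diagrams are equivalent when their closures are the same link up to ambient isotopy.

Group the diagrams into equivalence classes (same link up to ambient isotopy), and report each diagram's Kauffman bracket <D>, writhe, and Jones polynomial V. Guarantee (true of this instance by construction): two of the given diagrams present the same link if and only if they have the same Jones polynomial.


classes: {D1} | {D2, D3, D4}
V(D1) = -t^-4 + t^-3 + t^-1  [10 crossings, <D> = A^-14 + A^-6 - A^-2, w = -6]
D2 (bracket A^-16 - A^-12 + A^-8 - 2A^-4 + 2 - A^4 + A^8; 12 crossings at w = 0): V = t^-2 - t^-1 + 2 - 2t + t^2 - t^3 + t^4
V(D3) = t^-2 - t^-1 + 2 - 2t + t^2 - t^3 + t^4  (w +2, c 12, <D> = A^-10 - A^-6 + A^-2 - 2A^2 + 2A^6 - A^10 + A^14)
D4 (bracket A^-10 - A^-6 + A^-2 - 2A^2 + 2A^6 - A^10 + A^14; 12 crossings at w = +2): V = t^-2 - t^-1 + 2 - 2t + t^2 - t^3 + t^4
insight: 2 classes among 4 diagrams; unequal V(t) rules out equality


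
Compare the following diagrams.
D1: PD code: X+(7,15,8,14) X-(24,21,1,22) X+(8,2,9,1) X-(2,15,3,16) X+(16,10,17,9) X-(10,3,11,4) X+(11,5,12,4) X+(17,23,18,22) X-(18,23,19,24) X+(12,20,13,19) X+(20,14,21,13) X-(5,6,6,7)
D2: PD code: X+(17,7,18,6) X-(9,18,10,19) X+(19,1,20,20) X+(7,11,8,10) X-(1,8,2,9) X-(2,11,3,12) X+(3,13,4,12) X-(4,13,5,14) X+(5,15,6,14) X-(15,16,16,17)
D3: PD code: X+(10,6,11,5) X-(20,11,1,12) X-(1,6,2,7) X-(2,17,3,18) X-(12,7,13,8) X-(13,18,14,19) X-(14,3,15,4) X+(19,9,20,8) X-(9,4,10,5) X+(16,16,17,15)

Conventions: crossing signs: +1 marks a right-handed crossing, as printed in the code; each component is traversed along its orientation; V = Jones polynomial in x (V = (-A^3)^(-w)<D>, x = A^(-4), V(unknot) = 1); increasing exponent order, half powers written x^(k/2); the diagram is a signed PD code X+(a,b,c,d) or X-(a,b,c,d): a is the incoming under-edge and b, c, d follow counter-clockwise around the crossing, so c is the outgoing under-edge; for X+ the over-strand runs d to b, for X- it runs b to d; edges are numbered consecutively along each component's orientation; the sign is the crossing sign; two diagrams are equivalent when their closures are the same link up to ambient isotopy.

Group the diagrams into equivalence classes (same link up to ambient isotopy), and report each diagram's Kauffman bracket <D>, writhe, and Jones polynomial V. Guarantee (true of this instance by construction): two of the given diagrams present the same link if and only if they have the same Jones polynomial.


grouping into links: {D1} | {D2} | {D3}
V(D1) = x + x^3 - x^4  (w +2, c 12, <D> = -A^-10 + A^-6 + A^2)
D2 (bracket A^-8 - A^-4 + 1 - A^4 + A^8; 10 crossings at w = 0): V = x^-2 - x^-1 + 1 - x + x^2
V(D3) = -x^-4 + x^-3 + x^-1  (w -4, c 10, <D> = A^-8 + 1 - A^4)
key observation: 3 classes among 3 diagrams; unequal V(x) rules out equality


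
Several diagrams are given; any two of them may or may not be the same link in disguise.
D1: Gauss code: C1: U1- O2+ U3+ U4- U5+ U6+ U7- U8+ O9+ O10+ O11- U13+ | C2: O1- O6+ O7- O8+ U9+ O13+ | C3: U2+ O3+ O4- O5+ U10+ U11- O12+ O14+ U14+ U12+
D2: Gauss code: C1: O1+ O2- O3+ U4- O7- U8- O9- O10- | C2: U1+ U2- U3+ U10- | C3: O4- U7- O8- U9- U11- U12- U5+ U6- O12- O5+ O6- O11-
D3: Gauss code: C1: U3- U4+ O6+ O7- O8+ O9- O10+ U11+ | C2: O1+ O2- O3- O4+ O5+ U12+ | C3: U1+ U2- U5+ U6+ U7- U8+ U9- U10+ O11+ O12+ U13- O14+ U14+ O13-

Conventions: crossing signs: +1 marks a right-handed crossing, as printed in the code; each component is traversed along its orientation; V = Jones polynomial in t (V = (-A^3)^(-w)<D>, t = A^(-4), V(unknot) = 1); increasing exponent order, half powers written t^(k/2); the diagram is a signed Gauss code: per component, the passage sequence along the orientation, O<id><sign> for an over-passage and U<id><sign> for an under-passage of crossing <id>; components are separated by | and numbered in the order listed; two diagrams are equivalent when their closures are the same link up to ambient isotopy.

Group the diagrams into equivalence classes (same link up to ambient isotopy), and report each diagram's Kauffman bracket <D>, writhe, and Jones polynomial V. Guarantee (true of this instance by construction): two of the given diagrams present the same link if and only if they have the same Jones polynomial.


equivalence classes: {D1, D3} | {D2}
D1 (bracket A^-2 + 2A^6 + A^14; 14 crossings at w = +6): V = t + 2t^3 + t^5
D2 (bracket A^-14 + A^-10 + A^-6 + A^6; 12 crossings at w = -6): V = t^-6 + t^-3 + t^-2 + t^-1
V(D3) = t + 2t^3 + t^5  [14 crossings, <D> = A^-8 + 2 + A^8, w = +4]
key observation: 2 values of V(t) split the 3 diagrams


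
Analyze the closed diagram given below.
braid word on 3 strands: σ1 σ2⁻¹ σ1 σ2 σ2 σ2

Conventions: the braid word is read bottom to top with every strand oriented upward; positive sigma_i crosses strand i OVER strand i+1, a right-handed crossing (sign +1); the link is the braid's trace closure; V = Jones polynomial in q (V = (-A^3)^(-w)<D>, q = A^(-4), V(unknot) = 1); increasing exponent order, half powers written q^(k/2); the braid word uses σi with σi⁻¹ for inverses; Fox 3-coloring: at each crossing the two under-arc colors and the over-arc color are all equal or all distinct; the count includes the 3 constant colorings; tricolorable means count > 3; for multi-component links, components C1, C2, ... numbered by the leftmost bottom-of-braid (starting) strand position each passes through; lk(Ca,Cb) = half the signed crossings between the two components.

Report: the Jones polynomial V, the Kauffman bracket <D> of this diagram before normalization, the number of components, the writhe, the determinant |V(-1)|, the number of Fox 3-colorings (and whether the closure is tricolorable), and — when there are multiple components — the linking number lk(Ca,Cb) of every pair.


Jones polynomial: V(q) = q - q^2 + 2q^3 - q^4 + q^5 - q^6
<D> = -A^-12 + A^-8 - A^-4 + 2 - A^4 + A^8; writhe +4
components 1, writhe +4 (6 crossings)
3-colorings: 3 of 3^6, det 7 — not tricolorable
note: w = +4 (over 6 crossings) is diagram-only; (-A^3)^(-4) removes it from V


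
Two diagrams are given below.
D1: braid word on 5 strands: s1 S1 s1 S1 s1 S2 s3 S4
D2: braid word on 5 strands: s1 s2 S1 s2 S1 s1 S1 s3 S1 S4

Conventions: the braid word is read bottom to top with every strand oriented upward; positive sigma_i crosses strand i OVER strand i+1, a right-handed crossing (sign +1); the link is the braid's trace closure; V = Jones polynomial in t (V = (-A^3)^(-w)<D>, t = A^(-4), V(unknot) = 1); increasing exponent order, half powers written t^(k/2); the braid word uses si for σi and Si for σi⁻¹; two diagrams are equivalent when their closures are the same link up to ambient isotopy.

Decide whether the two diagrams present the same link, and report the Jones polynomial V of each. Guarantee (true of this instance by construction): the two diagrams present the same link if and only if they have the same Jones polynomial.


equivalent: no
V(D1) = 1  (w 0, c 8, <D> = 1)
V(D2) = t^-2 - t^-1 + 1 - t + t^2  (w 0, c 10, <D> = A^-8 - A^-4 + 1 - A^4 + A^8)
why: 2 classes among 2 diagrams; unequal V(t) rules out equality


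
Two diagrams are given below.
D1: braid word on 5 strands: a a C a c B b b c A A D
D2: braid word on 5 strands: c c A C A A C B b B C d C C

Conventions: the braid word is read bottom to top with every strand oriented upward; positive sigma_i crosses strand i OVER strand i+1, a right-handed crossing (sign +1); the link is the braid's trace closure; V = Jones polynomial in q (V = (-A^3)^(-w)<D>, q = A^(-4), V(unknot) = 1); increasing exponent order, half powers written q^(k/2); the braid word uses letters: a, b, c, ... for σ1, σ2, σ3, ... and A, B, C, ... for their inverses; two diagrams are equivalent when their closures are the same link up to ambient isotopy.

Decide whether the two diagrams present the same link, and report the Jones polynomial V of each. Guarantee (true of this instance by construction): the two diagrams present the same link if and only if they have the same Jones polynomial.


same link: no
V(D1) = 1  [12 crossings, <D> = A^6, w = +2]
V(D2) = q^-8 - 2q^-7 + q^-6 - 2q^-5 + 2q^-4 + q^-2  [14 crossings, <D> = A^-10 + 2A^-2 - 2A^2 + A^6 - 2A^10 + A^14, w = -6]
insight: V(q) takes 2 values over 2 diagrams, fixing the grouping


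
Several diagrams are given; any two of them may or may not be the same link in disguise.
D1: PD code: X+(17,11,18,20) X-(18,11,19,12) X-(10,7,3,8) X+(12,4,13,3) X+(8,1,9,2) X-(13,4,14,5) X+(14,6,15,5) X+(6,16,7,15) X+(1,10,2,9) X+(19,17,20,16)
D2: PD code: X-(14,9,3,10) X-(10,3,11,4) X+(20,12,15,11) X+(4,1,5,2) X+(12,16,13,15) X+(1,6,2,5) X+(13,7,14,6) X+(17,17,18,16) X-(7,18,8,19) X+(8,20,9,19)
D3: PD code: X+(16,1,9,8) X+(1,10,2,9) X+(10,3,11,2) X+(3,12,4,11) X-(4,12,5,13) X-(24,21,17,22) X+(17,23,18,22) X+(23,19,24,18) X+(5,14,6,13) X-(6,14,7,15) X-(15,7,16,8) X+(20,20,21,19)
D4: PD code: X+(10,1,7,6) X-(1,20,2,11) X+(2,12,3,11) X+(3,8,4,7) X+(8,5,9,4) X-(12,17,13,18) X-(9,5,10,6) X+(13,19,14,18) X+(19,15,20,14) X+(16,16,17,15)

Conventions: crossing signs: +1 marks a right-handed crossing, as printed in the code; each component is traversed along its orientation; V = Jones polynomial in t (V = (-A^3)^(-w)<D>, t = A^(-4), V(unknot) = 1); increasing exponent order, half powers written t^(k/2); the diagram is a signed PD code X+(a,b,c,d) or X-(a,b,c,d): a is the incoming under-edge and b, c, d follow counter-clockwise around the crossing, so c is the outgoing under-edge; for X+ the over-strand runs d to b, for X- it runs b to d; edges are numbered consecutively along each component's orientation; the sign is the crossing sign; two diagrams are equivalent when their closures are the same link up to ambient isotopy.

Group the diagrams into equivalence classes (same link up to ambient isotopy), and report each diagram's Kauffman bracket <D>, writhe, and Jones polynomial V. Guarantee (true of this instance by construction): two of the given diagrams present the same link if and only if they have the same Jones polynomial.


grouping into links: {D1, D2} | {D3, D4}
V(D1) = t + 2t^3 + t^5  (w +4, c 10, <D> = A^-8 + 2 + A^8)
V(D2) = t + 2t^3 + t^5  (w +4, c 10, <D> = A^-8 + 2 + A^8)
V(D3) = 1 + t + t^2 + t^3  (w +4, c 12, <D> = 1 + A^4 + A^8 + A^12)
V(D4) = 1 + t + t^2 + t^3  (w +4, c 10, <D> = 1 + A^4 + A^8 + A^12)
why: comparing 4 Jones polynomials yields 2 groups
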